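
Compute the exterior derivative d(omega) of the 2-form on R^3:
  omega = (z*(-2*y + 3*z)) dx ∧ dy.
d(omega) = (-2*y + 6*z) dx ∧ dy ∧ dz

For a 2-form omega = sum_{i<j} g_{ij} dx_i ∧ dx_j, the exterior derivative is
  d(omega) = sum_{i<j} d(g_{ij}) ∧ dx_i ∧ dx_j = sum_{i<j, k} (∂g_{ij}/∂x_k) dx_k ∧ dx_i ∧ dx_j.
Expand each term, using dx_k ∧ dx_i ∧ dx_j = sgn(permutation) dx_{(a)} ∧ dx_{(b)} ∧ dx_{(c)} with (a < b < c) sorted:
  d(z*(-2*y + 3*z)) includes (∂/∂z)(z*(-2*y + 3*z)) dz = (-2*y + 6*z) dz, which multiplied by dx ∧ dy gives (-2*y + 6*z) dx ∧ dy ∧ dz
Collecting like 3-forms: d(omega) = (-2*y + 6*z) dx ∧ dy ∧ dz.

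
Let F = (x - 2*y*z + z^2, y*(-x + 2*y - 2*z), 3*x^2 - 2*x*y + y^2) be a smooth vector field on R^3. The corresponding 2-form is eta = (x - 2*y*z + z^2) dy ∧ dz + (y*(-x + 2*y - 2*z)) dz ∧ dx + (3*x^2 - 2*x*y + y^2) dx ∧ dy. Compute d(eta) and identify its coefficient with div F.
d(eta) = (-x + 4*y - 2*z + 1) dx ∧ dy ∧ dz; div F = -x + 4*y - 2*z + 1

For a 2-form in R^3 of the form above, applying d gives a 3-form with coefficient ∂P/∂x + ∂Q/∂y + ∂R/∂z:
  ∂P/∂x = 1
  ∂Q/∂y = -x + 4*y - 2*z
  ∂R/∂z = 0
Sum = -x + 4*y - 2*z + 1, which is exactly div F.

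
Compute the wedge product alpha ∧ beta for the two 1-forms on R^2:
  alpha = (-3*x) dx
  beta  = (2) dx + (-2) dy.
alpha ∧ beta = (6*x) dx ∧ dy

Distribute the wedge, using dx_i ∧ dx_j = -dx_j ∧ dx_i and dx_i ∧ dx_i = 0. For each pair (i, j) with i < j, the coefficient of dx_i ∧ dx_j in alpha ∧ beta is (alpha_i * beta_j - alpha_j * beta_i). Collecting: alpha ∧ beta = (6*x) dx ∧ dy.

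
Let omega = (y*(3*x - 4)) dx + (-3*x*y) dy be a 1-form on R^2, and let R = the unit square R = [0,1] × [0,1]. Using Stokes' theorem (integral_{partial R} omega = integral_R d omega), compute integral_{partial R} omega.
integral_(partial R) omega = 1

Stokes: integral_partial_R omega = integral_R d omega with d omega = (∂Q/∂x - ∂P/∂y) dx ∧ dy.
  ∂Q/∂x = -3*y
  ∂P/∂y = 3*x - 4
  integrand = ∂Q/∂x - ∂P/∂y = -3*x - 3*y + 4.
Integrating over R: integral_0^1 integral_0^1 (-3*x - 3*y + 4) dx dy = 1.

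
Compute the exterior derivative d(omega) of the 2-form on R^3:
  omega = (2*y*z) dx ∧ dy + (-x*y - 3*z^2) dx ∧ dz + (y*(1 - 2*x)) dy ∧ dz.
d(omega) = (x) dx ∧ dy ∧ dz

For a 2-form omega = sum_{i<j} g_{ij} dx_i ∧ dx_j, the exterior derivative is
  d(omega) = sum_{i<j} d(g_{ij}) ∧ dx_i ∧ dx_j = sum_{i<j, k} (∂g_{ij}/∂x_k) dx_k ∧ dx_i ∧ dx_j.
Expand each term, using dx_k ∧ dx_i ∧ dx_j = sgn(permutation) dx_{(a)} ∧ dx_{(b)} ∧ dx_{(c)} with (a < b < c) sorted:
  d(2*y*z) includes (∂/∂z)(2*y*z) dz = (2*y) dz, which multiplied by dx ∧ dy gives (2*y) dx ∧ dy ∧ dz
  d(-x*y - 3*z^2) includes (∂/∂y)(-x*y - 3*z^2) dy = (-x) dy, which multiplied by dx ∧ dz gives (x) dx ∧ dy ∧ dz
  d(y*(1 - 2*x)) includes (∂/∂x)(y*(1 - 2*x)) dx = (-2*y) dx, which multiplied by dy ∧ dz gives (-2*y) dx ∧ dy ∧ dz
Collecting like 3-forms: d(omega) = (x) dx ∧ dy ∧ dz.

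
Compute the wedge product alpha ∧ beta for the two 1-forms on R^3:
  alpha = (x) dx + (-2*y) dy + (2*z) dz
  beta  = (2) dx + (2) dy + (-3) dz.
alpha ∧ beta = (2*x + 4*y) dx ∧ dy + (-3*x - 4*z) dx ∧ dz + (6*y - 4*z) dy ∧ dz

Distribute the wedge, using dx_i ∧ dx_j = -dx_j ∧ dx_i and dx_i ∧ dx_i = 0. For each pair (i, j) with i < j, the coefficient of dx_i ∧ dx_j in alpha ∧ beta is (alpha_i * beta_j - alpha_j * beta_i). Collecting: alpha ∧ beta = (2*x + 4*y) dx ∧ dy + (-3*x - 4*z) dx ∧ dz + (6*y - 4*z) dy ∧ dz.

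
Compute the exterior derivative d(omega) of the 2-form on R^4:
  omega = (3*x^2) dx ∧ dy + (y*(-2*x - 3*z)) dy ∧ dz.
d(omega) = (-2*y) dx ∧ dy ∧ dz

For a 2-form omega = sum_{i<j} g_{ij} dx_i ∧ dx_j, the exterior derivative is
  d(omega) = sum_{i<j} d(g_{ij}) ∧ dx_i ∧ dx_j = sum_{i<j, k} (∂g_{ij}/∂x_k) dx_k ∧ dx_i ∧ dx_j.
Expand each term, using dx_k ∧ dx_i ∧ dx_j = sgn(permutation) dx_{(a)} ∧ dx_{(b)} ∧ dx_{(c)} with (a < b < c) sorted:
  d(y*(-2*x - 3*z)) includes (∂/∂x)(y*(-2*x - 3*z)) dx = (-2*y) dx, which multiplied by dy ∧ dz gives (-2*y) dx ∧ dy ∧ dz
Collecting like 3-forms: d(omega) = (-2*y) dx ∧ dy ∧ dz.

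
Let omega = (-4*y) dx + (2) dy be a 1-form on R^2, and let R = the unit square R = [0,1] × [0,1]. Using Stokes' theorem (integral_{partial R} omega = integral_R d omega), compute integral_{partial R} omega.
integral_(partial R) omega = 4

Stokes: integral_partial_R omega = integral_R d omega with d omega = (∂Q/∂x - ∂P/∂y) dx ∧ dy.
  ∂Q/∂x = 0
  ∂P/∂y = -4
  integrand = ∂Q/∂x - ∂P/∂y = 4.
Integrating over R: integral_0^1 integral_0^1 (4) dx dy = 4.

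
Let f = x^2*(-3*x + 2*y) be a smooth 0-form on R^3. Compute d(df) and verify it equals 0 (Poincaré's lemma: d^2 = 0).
d(df) = 0

Step 1: df = sum_i (∂f/∂x_i) dx_i = (x*(-9*x + 4*y)) dx + (2*x^2) dy + (0) dz.
Step 2: Apply d again. Using the 1-form formula, the coefficient of dx ∧ dy in d(df) is ∂^2 f/∂x ∂y - ∂^2 f/∂y ∂x = (4*x) - (4*x) = 0 (equality of mixed partials for smooth f).
Similarly for dx ∧ dz and dy ∧ dz — all coefficients vanish. So d(df) = 0.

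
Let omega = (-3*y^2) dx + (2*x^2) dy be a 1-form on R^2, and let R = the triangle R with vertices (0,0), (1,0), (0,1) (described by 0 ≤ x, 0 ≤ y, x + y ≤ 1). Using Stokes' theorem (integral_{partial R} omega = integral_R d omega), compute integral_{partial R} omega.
integral_(partial R) omega = 5/3

Stokes: integral_partial_R omega = integral_R d omega with d omega = (∂Q/∂x - ∂P/∂y) dx ∧ dy.
  ∂Q/∂x = 4*x
  ∂P/∂y = -6*y
  integrand = ∂Q/∂x - ∂P/∂y = 4*x + 6*y.
Integrating over R: integral_0^1 integral_0^{1-x} (4*x + 6*y) dy dx = 5/3.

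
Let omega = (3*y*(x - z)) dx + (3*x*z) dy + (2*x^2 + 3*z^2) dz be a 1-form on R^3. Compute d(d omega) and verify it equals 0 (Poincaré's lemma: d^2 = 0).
d(d omega) = 0

Step 1: d omega = sum_{i<j} (∂f_j/∂x_i - ∂f_i/∂x_j) dx_i ∧ dx_j:
  coeff of dx ∧ dy: -3*x + 6*z
  coeff of dx ∧ dz: 4*x + 3*y
  coeff of dy ∧ dz: -3*x
Step 2: Apply d again to each 2-form coefficient. The only possible 3-form in R^3 is dx ∧ dy ∧ dz, with coefficient
  ∂(coeff of dy∧dz)/∂x - ∂(coeff of dx∧dz)/∂y + ∂(coeff of dx∧dy)/∂z
  = ∂/∂x (-3*x) - ∂/∂y (4*x + 3*y) + ∂/∂z (-3*x + 6*z).
Each of these terms simplifies to sums of mixed partials that cancel in pairs. The result is 0 (by equality of mixed partials for smooth functions — Schwarz / Clairaut).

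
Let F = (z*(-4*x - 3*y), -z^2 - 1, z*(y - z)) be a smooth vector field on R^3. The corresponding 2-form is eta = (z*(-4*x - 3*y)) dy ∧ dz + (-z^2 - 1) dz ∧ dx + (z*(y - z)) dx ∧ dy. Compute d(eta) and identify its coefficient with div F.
d(eta) = (y - 6*z) dx ∧ dy ∧ dz; div F = y - 6*z

For a 2-form in R^3 of the form above, applying d gives a 3-form with coefficient ∂P/∂x + ∂Q/∂y + ∂R/∂z:
  ∂P/∂x = -4*z
  ∂Q/∂y = 0
  ∂R/∂z = y - 2*z
Sum = y - 6*z, which is exactly div F.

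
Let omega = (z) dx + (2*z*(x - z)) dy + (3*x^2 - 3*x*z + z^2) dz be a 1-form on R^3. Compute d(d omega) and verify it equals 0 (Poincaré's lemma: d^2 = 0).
d(d omega) = 0

Step 1: d omega = sum_{i<j} (∂f_j/∂x_i - ∂f_i/∂x_j) dx_i ∧ dx_j:
  coeff of dx ∧ dy: 2*z
  coeff of dx ∧ dz: 6*x - 3*z - 1
  coeff of dy ∧ dz: -2*x + 4*z
Step 2: Apply d again to each 2-form coefficient. The only possible 3-form in R^3 is dx ∧ dy ∧ dz, with coefficient
  ∂(coeff of dy∧dz)/∂x - ∂(coeff of dx∧dz)/∂y + ∂(coeff of dx∧dy)/∂z
  = ∂/∂x (-2*x + 4*z) - ∂/∂y (6*x - 3*z - 1) + ∂/∂z (2*z).
Each of these terms simplifies to sums of mixed partials that cancel in pairs. The result is 0 (by equality of mixed partials for smooth functions — Schwarz / Clairaut).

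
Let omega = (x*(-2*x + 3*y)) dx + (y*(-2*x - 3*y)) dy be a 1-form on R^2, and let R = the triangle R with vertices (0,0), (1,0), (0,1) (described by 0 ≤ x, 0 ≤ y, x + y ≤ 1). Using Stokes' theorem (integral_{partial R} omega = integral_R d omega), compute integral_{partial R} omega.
integral_(partial R) omega = -5/6

Stokes: integral_partial_R omega = integral_R d omega with d omega = (∂Q/∂x - ∂P/∂y) dx ∧ dy.
  ∂Q/∂x = -2*y
  ∂P/∂y = 3*x
  integrand = ∂Q/∂x - ∂P/∂y = -3*x - 2*y.
Integrating over R: integral_0^1 integral_0^{1-x} (-3*x - 2*y) dy dx = -5/6.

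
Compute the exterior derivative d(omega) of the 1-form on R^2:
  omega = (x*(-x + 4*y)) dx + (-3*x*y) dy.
d(omega) = (-4*x - 3*y) dx ∧ dy

For a 1-form omega = sum_i f_i dx_i, the exterior derivative is
  d(omega) = sum_{i < j} (∂f_j/∂x_i - ∂f_i/∂x_j) dx_i ∧ dx_j.
  coefficient of dx ∧ dy: ∂f_2/∂x - ∂f_1/∂y = ∂(-3*x*y)/∂x - ∂(x*(-x + 4*y))/∂y = -4*x - 3*y
Assembling: d(omega) = (-4*x - 3*y) dx ∧ dy.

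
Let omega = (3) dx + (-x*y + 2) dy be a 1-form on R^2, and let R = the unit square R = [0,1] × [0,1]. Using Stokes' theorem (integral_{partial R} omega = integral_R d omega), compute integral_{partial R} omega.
integral_(partial R) omega = -1/2

Stokes: integral_partial_R omega = integral_R d omega with d omega = (∂Q/∂x - ∂P/∂y) dx ∧ dy.
  ∂Q/∂x = -y
  ∂P/∂y = 0
  integrand = ∂Q/∂x - ∂P/∂y = -y.
Integrating over R: integral_0^1 integral_0^1 (-y) dx dy = -1/2.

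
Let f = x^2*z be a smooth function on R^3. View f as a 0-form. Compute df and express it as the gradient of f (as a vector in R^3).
df = (2*x*z) dx + (0) dy + (x^2) dz; grad f = (2*x*z, 0, x^2)

For a 0-form f, d f = (∂f/∂x) dx + (∂f/∂y) dy + (∂f/∂z) dz. The components of the vector representation are exactly the entries of grad f in Cartesian coordinates:
  ∂f/∂x = 2*x*z
  ∂f/∂y = 0
  ∂f/∂z = x^2.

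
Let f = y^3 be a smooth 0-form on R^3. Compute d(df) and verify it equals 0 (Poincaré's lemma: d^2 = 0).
d(df) = 0

Step 1: df = sum_i (∂f/∂x_i) dx_i = (0) dx + (3*y^2) dy + (0) dz.
Step 2: Apply d again. Using the 1-form formula, the coefficient of dx ∧ dy in d(df) is ∂^2 f/∂x ∂y - ∂^2 f/∂y ∂x = (0) - (0) = 0 (equality of mixed partials for smooth f).
Similarly for dx ∧ dz and dy ∧ dz — all coefficients vanish. So d(df) = 0.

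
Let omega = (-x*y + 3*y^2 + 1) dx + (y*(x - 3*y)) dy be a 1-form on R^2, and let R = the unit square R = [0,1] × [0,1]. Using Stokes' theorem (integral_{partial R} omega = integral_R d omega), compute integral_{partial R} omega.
integral_(partial R) omega = -2

Stokes: integral_partial_R omega = integral_R d omega with d omega = (∂Q/∂x - ∂P/∂y) dx ∧ dy.
  ∂Q/∂x = y
  ∂P/∂y = -x + 6*y
  integrand = ∂Q/∂x - ∂P/∂y = x - 5*y.
Integrating over R: integral_0^1 integral_0^1 (x - 5*y) dx dy = -2.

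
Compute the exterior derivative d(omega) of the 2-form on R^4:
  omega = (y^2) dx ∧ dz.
d(omega) = (-2*y) dx ∧ dy ∧ dz

For a 2-form omega = sum_{i<j} g_{ij} dx_i ∧ dx_j, the exterior derivative is
  d(omega) = sum_{i<j} d(g_{ij}) ∧ dx_i ∧ dx_j = sum_{i<j, k} (∂g_{ij}/∂x_k) dx_k ∧ dx_i ∧ dx_j.
Expand each term, using dx_k ∧ dx_i ∧ dx_j = sgn(permutation) dx_{(a)} ∧ dx_{(b)} ∧ dx_{(c)} with (a < b < c) sorted:
  d(y^2) includes (∂/∂y)(y^2) dy = (2*y) dy, which multiplied by dx ∧ dz gives (-2*y) dx ∧ dy ∧ dz
Collecting like 3-forms: d(omega) = (-2*y) dx ∧ dy ∧ dz.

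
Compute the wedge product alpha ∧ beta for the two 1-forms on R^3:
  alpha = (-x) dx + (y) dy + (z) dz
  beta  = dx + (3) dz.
alpha ∧ beta = (-3*x - z) dx ∧ dz + (-y) dx ∧ dy + (3*y) dy ∧ dz

Distribute the wedge, using dx_i ∧ dx_j = -dx_j ∧ dx_i and dx_i ∧ dx_i = 0. For each pair (i, j) with i < j, the coefficient of dx_i ∧ dx_j in alpha ∧ beta is (alpha_i * beta_j - alpha_j * beta_i). Collecting: alpha ∧ beta = (-3*x - z) dx ∧ dz + (-y) dx ∧ dy + (3*y) dy ∧ dz.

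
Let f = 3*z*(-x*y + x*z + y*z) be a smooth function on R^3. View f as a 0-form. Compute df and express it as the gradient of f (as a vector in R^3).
df = (3*z*(-y + z)) dx + (3*z*(-x + z)) dy + (-3*x*y + 6*x*z + 6*y*z) dz; grad f = (3*z*(-y + z), 3*z*(-x + z), -3*x*y + 6*x*z + 6*y*z)

For a 0-form f, d f = (∂f/∂x) dx + (∂f/∂y) dy + (∂f/∂z) dz. The components of the vector representation are exactly the entries of grad f in Cartesian coordinates:
  ∂f/∂x = 3*z*(-y + z)
  ∂f/∂y = 3*z*(-x + z)
  ∂f/∂z = -3*x*y + 6*x*z + 6*y*z.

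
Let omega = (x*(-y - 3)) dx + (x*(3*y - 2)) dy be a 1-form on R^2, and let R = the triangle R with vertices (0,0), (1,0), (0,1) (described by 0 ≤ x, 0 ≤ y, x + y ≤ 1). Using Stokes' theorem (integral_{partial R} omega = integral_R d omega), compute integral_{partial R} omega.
integral_(partial R) omega = -1/3

Stokes: integral_partial_R omega = integral_R d omega with d omega = (∂Q/∂x - ∂P/∂y) dx ∧ dy.
  ∂Q/∂x = 3*y - 2
  ∂P/∂y = -x
  integrand = ∂Q/∂x - ∂P/∂y = x + 3*y - 2.
Integrating over R: integral_0^1 integral_0^{1-x} (x + 3*y - 2) dy dx = -1/3.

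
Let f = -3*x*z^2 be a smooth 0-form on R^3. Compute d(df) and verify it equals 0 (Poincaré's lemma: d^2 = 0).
d(df) = 0

Step 1: df = sum_i (∂f/∂x_i) dx_i = (-3*z^2) dx + (0) dy + (-6*x*z) dz.
Step 2: Apply d again. Using the 1-form formula, the coefficient of dx ∧ dy in d(df) is ∂^2 f/∂x ∂y - ∂^2 f/∂y ∂x = (0) - (0) = 0 (equality of mixed partials for smooth f).
Similarly for dx ∧ dz and dy ∧ dz — all coefficients vanish. So d(df) = 0.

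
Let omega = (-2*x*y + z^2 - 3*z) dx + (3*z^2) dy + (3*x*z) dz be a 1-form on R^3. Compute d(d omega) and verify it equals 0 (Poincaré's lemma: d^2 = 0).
d(d omega) = 0

Step 1: d omega = sum_{i<j} (∂f_j/∂x_i - ∂f_i/∂x_j) dx_i ∧ dx_j:
  coeff of dx ∧ dy: 2*x
  coeff of dx ∧ dz: z + 3
  coeff of dy ∧ dz: -6*z
Step 2: Apply d again to each 2-form coefficient. The only possible 3-form in R^3 is dx ∧ dy ∧ dz, with coefficient
  ∂(coeff of dy∧dz)/∂x - ∂(coeff of dx∧dz)/∂y + ∂(coeff of dx∧dy)/∂z
  = ∂/∂x (-6*z) - ∂/∂y (z + 3) + ∂/∂z (2*x).
Each of these terms simplifies to sums of mixed partials that cancel in pairs. The result is 0 (by equality of mixed partials for smooth functions — Schwarz / Clairaut).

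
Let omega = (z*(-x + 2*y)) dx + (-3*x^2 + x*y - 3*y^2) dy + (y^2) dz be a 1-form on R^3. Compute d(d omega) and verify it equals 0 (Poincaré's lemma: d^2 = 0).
d(d omega) = 0

Step 1: d omega = sum_{i<j} (∂f_j/∂x_i - ∂f_i/∂x_j) dx_i ∧ dx_j:
  coeff of dx ∧ dy: -6*x + y - 2*z
  coeff of dx ∧ dz: x - 2*y
  coeff of dy ∧ dz: 2*y
Step 2: Apply d again to each 2-form coefficient. The only possible 3-form in R^3 is dx ∧ dy ∧ dz, with coefficient
  ∂(coeff of dy∧dz)/∂x - ∂(coeff of dx∧dz)/∂y + ∂(coeff of dx∧dy)/∂z
  = ∂/∂x (2*y) - ∂/∂y (x - 2*y) + ∂/∂z (-6*x + y - 2*z).
Each of these terms simplifies to sums of mixed partials that cancel in pairs. The result is 0 (by equality of mixed partials for smooth functions — Schwarz / Clairaut).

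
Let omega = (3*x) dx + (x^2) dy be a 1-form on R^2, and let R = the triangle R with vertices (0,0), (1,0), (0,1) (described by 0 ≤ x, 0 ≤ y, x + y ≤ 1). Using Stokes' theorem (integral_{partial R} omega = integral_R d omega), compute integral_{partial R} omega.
integral_(partial R) omega = 1/3

Stokes: integral_partial_R omega = integral_R d omega with d omega = (∂Q/∂x - ∂P/∂y) dx ∧ dy.
  ∂Q/∂x = 2*x
  ∂P/∂y = 0
  integrand = ∂Q/∂x - ∂P/∂y = 2*x.
Integrating over R: integral_0^1 integral_0^{1-x} (2*x) dy dx = 1/3.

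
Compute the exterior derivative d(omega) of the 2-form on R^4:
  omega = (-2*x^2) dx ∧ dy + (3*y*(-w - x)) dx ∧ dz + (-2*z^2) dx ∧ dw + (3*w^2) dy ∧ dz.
d(omega) = (3*w + 3*x) dx ∧ dy ∧ dz + (-3*y + 4*z) dx ∧ dz ∧ dw + (6*w) dy ∧ dz ∧ dw

For a 2-form omega = sum_{i<j} g_{ij} dx_i ∧ dx_j, the exterior derivative is
  d(omega) = sum_{i<j} d(g_{ij}) ∧ dx_i ∧ dx_j = sum_{i<j, k} (∂g_{ij}/∂x_k) dx_k ∧ dx_i ∧ dx_j.
Expand each term, using dx_k ∧ dx_i ∧ dx_j = sgn(permutation) dx_{(a)} ∧ dx_{(b)} ∧ dx_{(c)} with (a < b < c) sorted:
  d(3*y*(-w - x)) includes (∂/∂y)(3*y*(-w - x)) dy = (-3*w - 3*x) dy, which multiplied by dx ∧ dz gives (3*w + 3*x) dx ∧ dy ∧ dz
  d(3*y*(-w - x)) includes (∂/∂w)(3*y*(-w - x)) dw = (-3*y) dw, which multiplied by dx ∧ dz gives (-3*y) dx ∧ dz ∧ dw
  d(-2*z^2) includes (∂/∂z)(-2*z^2) dz = (-4*z) dz, which multiplied by dx ∧ dw gives (4*z) dx ∧ dz ∧ dw
  d(3*w^2) includes (∂/∂w)(3*w^2) dw = (6*w) dw, which multiplied by dy ∧ dz gives (6*w) dy ∧ dz ∧ dw
Collecting like 3-forms: d(omega) = (3*w + 3*x) dx ∧ dy ∧ dz + (-3*y + 4*z) dx ∧ dz ∧ dw + (6*w) dy ∧ dz ∧ dw.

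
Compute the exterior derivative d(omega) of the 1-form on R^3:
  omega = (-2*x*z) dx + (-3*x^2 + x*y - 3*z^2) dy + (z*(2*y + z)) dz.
d(omega) = (-6*x + y) dx ∧ dy + (2*x) dx ∧ dz + (8*z) dy ∧ dz

For a 1-form omega = sum_i f_i dx_i, the exterior derivative is
  d(omega) = sum_{i < j} (∂f_j/∂x_i - ∂f_i/∂x_j) dx_i ∧ dx_j.
  coefficient of dx ∧ dy: ∂f_2/∂x - ∂f_1/∂y = ∂(-3*x^2 + x*y - 3*z^2)/∂x - ∂(-2*x*z)/∂y = -6*x + y
  coefficient of dx ∧ dz: ∂f_3/∂x - ∂f_1/∂z = ∂(z*(2*y + z))/∂x - ∂(-2*x*z)/∂z = 2*x
  coefficient of dy ∧ dz: ∂f_3/∂y - ∂f_2/∂z = ∂(z*(2*y + z))/∂y - ∂(-3*x^2 + x*y - 3*z^2)/∂z = 8*z
Assembling: d(omega) = (-6*x + y) dx ∧ dy + (2*x) dx ∧ dz + (8*z) dy ∧ dz.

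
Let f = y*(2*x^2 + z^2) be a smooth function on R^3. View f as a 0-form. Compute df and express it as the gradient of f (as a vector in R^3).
df = (4*x*y) dx + (2*x^2 + z^2) dy + (2*y*z) dz; grad f = (4*x*y, 2*x^2 + z^2, 2*y*z)

For a 0-form f, d f = (∂f/∂x) dx + (∂f/∂y) dy + (∂f/∂z) dz. The components of the vector representation are exactly the entries of grad f in Cartesian coordinates:
  ∂f/∂x = 4*x*y
  ∂f/∂y = 2*x^2 + z^2
  ∂f/∂z = 2*y*z.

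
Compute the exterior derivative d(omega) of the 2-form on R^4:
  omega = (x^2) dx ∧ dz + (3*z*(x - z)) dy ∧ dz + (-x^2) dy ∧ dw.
d(omega) = (3*z) dx ∧ dy ∧ dz + (-2*x) dx ∧ dy ∧ dw

For a 2-form omega = sum_{i<j} g_{ij} dx_i ∧ dx_j, the exterior derivative is
  d(omega) = sum_{i<j} d(g_{ij}) ∧ dx_i ∧ dx_j = sum_{i<j, k} (∂g_{ij}/∂x_k) dx_k ∧ dx_i ∧ dx_j.
Expand each term, using dx_k ∧ dx_i ∧ dx_j = sgn(permutation) dx_{(a)} ∧ dx_{(b)} ∧ dx_{(c)} with (a < b < c) sorted:
  d(3*z*(x - z)) includes (∂/∂x)(3*z*(x - z)) dx = (3*z) dx, which multiplied by dy ∧ dz gives (3*z) dx ∧ dy ∧ dz
  d(-x^2) includes (∂/∂x)(-x^2) dx = (-2*x) dx, which multiplied by dy ∧ dw gives (-2*x) dx ∧ dy ∧ dw
Collecting like 3-forms: d(omega) = (3*z) dx ∧ dy ∧ dz + (-2*x) dx ∧ dy ∧ dw.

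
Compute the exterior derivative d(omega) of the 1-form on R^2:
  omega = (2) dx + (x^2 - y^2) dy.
d(omega) = (2*x) dx ∧ dy

For a 1-form omega = sum_i f_i dx_i, the exterior derivative is
  d(omega) = sum_{i < j} (∂f_j/∂x_i - ∂f_i/∂x_j) dx_i ∧ dx_j.
  coefficient of dx ∧ dy: ∂f_2/∂x - ∂f_1/∂y = ∂(x^2 - y^2)/∂x - ∂(2)/∂y = 2*x
Assembling: d(omega) = (2*x) dx ∧ dy.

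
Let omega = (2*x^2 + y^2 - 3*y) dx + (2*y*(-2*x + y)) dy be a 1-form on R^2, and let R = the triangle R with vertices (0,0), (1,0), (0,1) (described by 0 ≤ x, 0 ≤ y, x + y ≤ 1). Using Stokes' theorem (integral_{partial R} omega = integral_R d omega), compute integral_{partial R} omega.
integral_(partial R) omega = 1/2

Stokes: integral_partial_R omega = integral_R d omega with d omega = (∂Q/∂x - ∂P/∂y) dx ∧ dy.
  ∂Q/∂x = -4*y
  ∂P/∂y = 2*y - 3
  integrand = ∂Q/∂x - ∂P/∂y = 3 - 6*y.
Integrating over R: integral_0^1 integral_0^{1-x} (3 - 6*y) dy dx = 1/2.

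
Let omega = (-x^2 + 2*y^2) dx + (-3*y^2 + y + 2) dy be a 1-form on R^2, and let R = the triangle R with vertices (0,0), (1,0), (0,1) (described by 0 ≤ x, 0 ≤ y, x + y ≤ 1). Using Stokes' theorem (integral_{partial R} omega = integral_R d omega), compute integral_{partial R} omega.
integral_(partial R) omega = -2/3

Stokes: integral_partial_R omega = integral_R d omega with d omega = (∂Q/∂x - ∂P/∂y) dx ∧ dy.
  ∂Q/∂x = 0
  ∂P/∂y = 4*y
  integrand = ∂Q/∂x - ∂P/∂y = -4*y.
Integrating over R: integral_0^1 integral_0^{1-x} (-4*y) dy dx = -2/3.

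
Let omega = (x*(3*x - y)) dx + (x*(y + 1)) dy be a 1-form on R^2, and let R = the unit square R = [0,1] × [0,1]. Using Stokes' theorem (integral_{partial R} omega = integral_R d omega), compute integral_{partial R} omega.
integral_(partial R) omega = 2

Stokes: integral_partial_R omega = integral_R d omega with d omega = (∂Q/∂x - ∂P/∂y) dx ∧ dy.
  ∂Q/∂x = y + 1
  ∂P/∂y = -x
  integrand = ∂Q/∂x - ∂P/∂y = x + y + 1.
Integrating over R: integral_0^1 integral_0^1 (x + y + 1) dx dy = 2.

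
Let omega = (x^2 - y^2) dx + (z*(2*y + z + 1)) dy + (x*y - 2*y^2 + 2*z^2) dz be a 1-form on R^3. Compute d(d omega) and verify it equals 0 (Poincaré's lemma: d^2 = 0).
d(d omega) = 0

Step 1: d omega = sum_{i<j} (∂f_j/∂x_i - ∂f_i/∂x_j) dx_i ∧ dx_j:
  coeff of dx ∧ dy: 2*y
  coeff of dx ∧ dz: y
  coeff of dy ∧ dz: x - 6*y - 2*z - 1
Step 2: Apply d again to each 2-form coefficient. The only possible 3-form in R^3 is dx ∧ dy ∧ dz, with coefficient
  ∂(coeff of dy∧dz)/∂x - ∂(coeff of dx∧dz)/∂y + ∂(coeff of dx∧dy)/∂z
  = ∂/∂x (x - 6*y - 2*z - 1) - ∂/∂y (y) + ∂/∂z (2*y).
Each of these terms simplifies to sums of mixed partials that cancel in pairs. The result is 0 (by equality of mixed partials for smooth functions — Schwarz / Clairaut).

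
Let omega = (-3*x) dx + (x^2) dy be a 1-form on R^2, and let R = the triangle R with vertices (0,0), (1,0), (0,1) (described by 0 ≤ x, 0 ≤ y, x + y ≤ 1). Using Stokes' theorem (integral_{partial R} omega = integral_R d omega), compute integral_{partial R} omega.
integral_(partial R) omega = 1/3

Stokes: integral_partial_R omega = integral_R d omega with d omega = (∂Q/∂x - ∂P/∂y) dx ∧ dy.
  ∂Q/∂x = 2*x
  ∂P/∂y = 0
  integrand = ∂Q/∂x - ∂P/∂y = 2*x.
Integrating over R: integral_0^1 integral_0^{1-x} (2*x) dy dx = 1/3.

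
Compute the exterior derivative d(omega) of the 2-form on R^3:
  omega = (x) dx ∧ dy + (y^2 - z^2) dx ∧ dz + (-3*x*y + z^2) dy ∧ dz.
d(omega) = (-5*y) dx ∧ dy ∧ dz

For a 2-form omega = sum_{i<j} g_{ij} dx_i ∧ dx_j, the exterior derivative is
  d(omega) = sum_{i<j} d(g_{ij}) ∧ dx_i ∧ dx_j = sum_{i<j, k} (∂g_{ij}/∂x_k) dx_k ∧ dx_i ∧ dx_j.
Expand each term, using dx_k ∧ dx_i ∧ dx_j = sgn(permutation) dx_{(a)} ∧ dx_{(b)} ∧ dx_{(c)} with (a < b < c) sorted:
  d(y^2 - z^2) includes (∂/∂y)(y^2 - z^2) dy = (2*y) dy, which multiplied by dx ∧ dz gives (-2*y) dx ∧ dy ∧ dz
  d(-3*x*y + z^2) includes (∂/∂x)(-3*x*y + z^2) dx = (-3*y) dx, which multiplied by dy ∧ dz gives (-3*y) dx ∧ dy ∧ dz
Collecting like 3-forms: d(omega) = (-5*y) dx ∧ dy ∧ dz.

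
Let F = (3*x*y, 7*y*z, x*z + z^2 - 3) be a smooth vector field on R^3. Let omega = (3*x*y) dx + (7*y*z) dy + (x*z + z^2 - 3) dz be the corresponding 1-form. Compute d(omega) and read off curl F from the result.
d(omega) = (-7*y) dy ∧ dz + (-z) dz ∧ dx + (-3*x) dx ∧ dy; curl F = (-7*y, -z, -3*x)

d omega = sum_{i<j} (∂f_j/∂x_i - ∂f_i/∂x_j) dx_i ∧ dx_j. Under the identification (dy ∧ dz, dz ∧ dx, dx ∧ dy) ↔ (e_x, e_y, e_z), the coefficients are exactly the components of curl F. Compute:
  ∂R/∂y - ∂Q/∂z = (0) - (7*y) = -7*y
  ∂P/∂z - ∂R/∂x = (0) - (z) = -z
  ∂Q/∂x - ∂P/∂y = (0) - (3*x) = -3*x.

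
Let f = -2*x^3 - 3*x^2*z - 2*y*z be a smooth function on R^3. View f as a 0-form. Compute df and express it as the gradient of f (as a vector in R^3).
df = (6*x*(-x - z)) dx + (-2*z) dy + (-3*x^2 - 2*y) dz; grad f = (6*x*(-x - z), -2*z, -3*x^2 - 2*y)

For a 0-form f, d f = (∂f/∂x) dx + (∂f/∂y) dy + (∂f/∂z) dz. The components of the vector representation are exactly the entries of grad f in Cartesian coordinates:
  ∂f/∂x = 6*x*(-x - z)
  ∂f/∂y = -2*z
  ∂f/∂z = -3*x^2 - 2*y.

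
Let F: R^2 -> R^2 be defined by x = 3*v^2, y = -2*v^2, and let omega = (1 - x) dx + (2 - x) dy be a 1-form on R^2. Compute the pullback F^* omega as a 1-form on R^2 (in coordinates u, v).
F^* omega = (-6*v^3 - 2*v) dv

Using F^*(f dg) = (f ∘ F) d(g ∘ F), substitute each coordinate x_i by F_i(u, v) in f_i, and replace dx_i by d F_i = (∂F_i/∂u) du + (∂F_i/∂v) dv.
  For the x component: f_1(F) = 1 - 3*v^2; d F_1 = (0) du + (6*v) dv
  For the y component: f_2(F) = 2 - 3*v^2; d F_2 = (0) du + (-4*v) dv
Combining and collecting du, dv coefficients:
  coeff of du: 0
  coeff of dv: -6*v^3 - 2*v
F^* omega = (-6*v^3 - 2*v) dv.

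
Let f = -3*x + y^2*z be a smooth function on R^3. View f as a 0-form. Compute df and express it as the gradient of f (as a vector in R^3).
df = (-3) dx + (2*y*z) dy + (y^2) dz; grad f = (-3, 2*y*z, y^2)

For a 0-form f, d f = (∂f/∂x) dx + (∂f/∂y) dy + (∂f/∂z) dz. The components of the vector representation are exactly the entries of grad f in Cartesian coordinates:
  ∂f/∂x = -3
  ∂f/∂y = 2*y*z
  ∂f/∂z = y^2.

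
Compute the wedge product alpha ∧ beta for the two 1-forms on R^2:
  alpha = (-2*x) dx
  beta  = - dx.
alpha ∧ beta = 0

Distribute the wedge, using dx_i ∧ dx_j = -dx_j ∧ dx_i and dx_i ∧ dx_i = 0. For each pair (i, j) with i < j, the coefficient of dx_i ∧ dx_j in alpha ∧ beta is (alpha_i * beta_j - alpha_j * beta_i). Collecting: alpha ∧ beta = 0.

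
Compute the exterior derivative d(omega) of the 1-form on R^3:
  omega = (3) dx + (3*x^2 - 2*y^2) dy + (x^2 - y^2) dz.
d(omega) = (6*x) dx ∧ dy + (2*x) dx ∧ dz + (-2*y) dy ∧ dz

For a 1-form omega = sum_i f_i dx_i, the exterior derivative is
  d(omega) = sum_{i < j} (∂f_j/∂x_i - ∂f_i/∂x_j) dx_i ∧ dx_j.
  coefficient of dx ∧ dy: ∂f_2/∂x - ∂f_1/∂y = ∂(3*x^2 - 2*y^2)/∂x - ∂(3)/∂y = 6*x
  coefficient of dx ∧ dz: ∂f_3/∂x - ∂f_1/∂z = ∂(x^2 - y^2)/∂x - ∂(3)/∂z = 2*x
  coefficient of dy ∧ dz: ∂f_3/∂y - ∂f_2/∂z = ∂(x^2 - y^2)/∂y - ∂(3*x^2 - 2*y^2)/∂z = -2*y
Assembling: d(omega) = (6*x) dx ∧ dy + (2*x) dx ∧ dz + (-2*y) dy ∧ dz.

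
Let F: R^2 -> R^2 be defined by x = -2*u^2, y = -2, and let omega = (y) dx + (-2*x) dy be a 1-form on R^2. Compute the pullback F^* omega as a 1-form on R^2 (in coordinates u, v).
F^* omega = (8*u) du

Using F^*(f dg) = (f ∘ F) d(g ∘ F), substitute each coordinate x_i by F_i(u, v) in f_i, and replace dx_i by d F_i = (∂F_i/∂u) du + (∂F_i/∂v) dv.
  For the x component: f_1(F) = -2; d F_1 = (-4*u) du + (0) dv
  For the y component: f_2(F) = 4*u^2; d F_2 = (0) du + (0) dv
Combining and collecting du, dv coefficients:
  coeff of du: 8*u
  coeff of dv: 0
F^* omega = (8*u) du.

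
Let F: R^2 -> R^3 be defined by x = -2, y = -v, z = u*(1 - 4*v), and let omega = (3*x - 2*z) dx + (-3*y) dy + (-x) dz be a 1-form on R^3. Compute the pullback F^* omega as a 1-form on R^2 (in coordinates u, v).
F^* omega = (2 - 8*v) du + (-8*u - 3*v) dv

Using F^*(f dg) = (f ∘ F) d(g ∘ F), substitute each coordinate x_i by F_i(u, v) in f_i, and replace dx_i by d F_i = (∂F_i/∂u) du + (∂F_i/∂v) dv.
  For the x component: f_1(F) = 8*u*v - 2*u - 6; d F_1 = (0) du + (0) dv
  For the y component: f_2(F) = 3*v; d F_2 = (0) du + (-1) dv
  For the z component: f_3(F) = 2; d F_3 = (1 - 4*v) du + (-4*u) dv
Combining and collecting du, dv coefficients:
  coeff of du: 2 - 8*v
  coeff of dv: -8*u - 3*v
F^* omega = (2 - 8*v) du + (-8*u - 3*v) dv.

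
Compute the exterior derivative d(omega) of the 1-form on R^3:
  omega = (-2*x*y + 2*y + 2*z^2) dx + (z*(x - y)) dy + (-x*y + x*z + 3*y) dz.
d(omega) = (2*x + z - 2) dx ∧ dy + (-y - 3*z) dx ∧ dz + (-2*x + y + 3) dy ∧ dz

For a 1-form omega = sum_i f_i dx_i, the exterior derivative is
  d(omega) = sum_{i < j} (∂f_j/∂x_i - ∂f_i/∂x_j) dx_i ∧ dx_j.
  coefficient of dx ∧ dy: ∂f_2/∂x - ∂f_1/∂y = ∂(z*(x - y))/∂x - ∂(-2*x*y + 2*y + 2*z^2)/∂y = 2*x + z - 2
  coefficient of dx ∧ dz: ∂f_3/∂x - ∂f_1/∂z = ∂(-x*y + x*z + 3*y)/∂x - ∂(-2*x*y + 2*y + 2*z^2)/∂z = -y - 3*z
  coefficient of dy ∧ dz: ∂f_3/∂y - ∂f_2/∂z = ∂(-x*y + x*z + 3*y)/∂y - ∂(z*(x - y))/∂z = -2*x + y + 3
Assembling: d(omega) = (2*x + z - 2) dx ∧ dy + (-y - 3*z) dx ∧ dz + (-2*x + y + 3) dy ∧ dz.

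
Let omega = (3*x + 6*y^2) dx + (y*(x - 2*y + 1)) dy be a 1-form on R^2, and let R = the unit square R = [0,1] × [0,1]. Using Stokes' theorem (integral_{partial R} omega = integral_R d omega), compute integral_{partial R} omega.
integral_(partial R) omega = -11/2

Stokes: integral_partial_R omega = integral_R d omega with d omega = (∂Q/∂x - ∂P/∂y) dx ∧ dy.
  ∂Q/∂x = y
  ∂P/∂y = 12*y
  integrand = ∂Q/∂x - ∂P/∂y = -11*y.
Integrating over R: integral_0^1 integral_0^1 (-11*y) dx dy = -11/2.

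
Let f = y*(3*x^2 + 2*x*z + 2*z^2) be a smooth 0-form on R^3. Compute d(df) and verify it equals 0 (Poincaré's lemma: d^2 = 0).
d(df) = 0

Step 1: df = sum_i (∂f/∂x_i) dx_i = (2*y*(3*x + z)) dx + (3*x^2 + 2*x*z + 2*z^2) dy + (2*y*(x + 2*z)) dz.
Step 2: Apply d again. Using the 1-form formula, the coefficient of dx ∧ dy in d(df) is ∂^2 f/∂x ∂y - ∂^2 f/∂y ∂x = (6*x + 2*z) - (6*x + 2*z) = 0 (equality of mixed partials for smooth f).
Similarly for dx ∧ dz and dy ∧ dz — all coefficients vanish. So d(df) = 0.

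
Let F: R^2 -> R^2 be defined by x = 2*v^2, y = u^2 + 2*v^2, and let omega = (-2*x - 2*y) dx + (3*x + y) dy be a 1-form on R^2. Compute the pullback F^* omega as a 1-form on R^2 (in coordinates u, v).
F^* omega = (2*u*(u^2 + 8*v^2)) du + (-4*u^2*v) dv

Using F^*(f dg) = (f ∘ F) d(g ∘ F), substitute each coordinate x_i by F_i(u, v) in f_i, and replace dx_i by d F_i = (∂F_i/∂u) du + (∂F_i/∂v) dv.
  For the x component: f_1(F) = -2*u^2 - 8*v^2; d F_1 = (0) du + (4*v) dv
  For the y component: f_2(F) = u^2 + 8*v^2; d F_2 = (2*u) du + (4*v) dv
Combining and collecting du, dv coefficients:
  coeff of du: 2*u*(u^2 + 8*v^2)
  coeff of dv: -4*u^2*v
F^* omega = (2*u*(u^2 + 8*v^2)) du + (-4*u^2*v) dv.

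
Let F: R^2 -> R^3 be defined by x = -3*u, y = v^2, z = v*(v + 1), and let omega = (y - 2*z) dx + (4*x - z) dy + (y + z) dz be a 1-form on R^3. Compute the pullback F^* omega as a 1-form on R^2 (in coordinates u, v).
F^* omega = (3*v*(v + 2)) du + (v*(-24*u + 2*v^2 + 2*v + 1)) dv

Using F^*(f dg) = (f ∘ F) d(g ∘ F), substitute each coordinate x_i by F_i(u, v) in f_i, and replace dx_i by d F_i = (∂F_i/∂u) du + (∂F_i/∂v) dv.
  For the x component: f_1(F) = v*(-v - 2); d F_1 = (-3) du + (0) dv
  For the y component: f_2(F) = -12*u - v^2 - v; d F_2 = (0) du + (2*v) dv
  For the z component: f_3(F) = v*(2*v + 1); d F_3 = (0) du + (2*v + 1) dv
Combining and collecting du, dv coefficients:
  coeff of du: 3*v*(v + 2)
  coeff of dv: v*(-24*u + 2*v^2 + 2*v + 1)
F^* omega = (3*v*(v + 2)) du + (v*(-24*u + 2*v^2 + 2*v + 1)) dv.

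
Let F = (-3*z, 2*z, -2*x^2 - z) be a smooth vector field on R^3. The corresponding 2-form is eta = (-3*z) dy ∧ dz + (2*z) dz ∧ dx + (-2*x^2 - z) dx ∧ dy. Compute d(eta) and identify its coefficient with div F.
d(eta) = (-1) dx ∧ dy ∧ dz; div F = -1

For a 2-form in R^3 of the form above, applying d gives a 3-form with coefficient ∂P/∂x + ∂Q/∂y + ∂R/∂z:
  ∂P/∂x = 0
  ∂Q/∂y = 0
  ∂R/∂z = -1
Sum = -1, which is exactly div F.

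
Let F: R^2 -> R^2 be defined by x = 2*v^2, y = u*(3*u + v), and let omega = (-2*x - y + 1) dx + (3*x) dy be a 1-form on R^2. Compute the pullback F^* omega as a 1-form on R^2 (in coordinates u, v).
F^* omega = (6*v^2*(6*u + v)) du + (2*v*(-6*u^2 + u*v - 8*v^2 + 2)) dv

Using F^*(f dg) = (f ∘ F) d(g ∘ F), substitute each coordinate x_i by F_i(u, v) in f_i, and replace dx_i by d F_i = (∂F_i/∂u) du + (∂F_i/∂v) dv.
  For the x component: f_1(F) = -3*u^2 - u*v - 4*v^2 + 1; d F_1 = (0) du + (4*v) dv
  For the y component: f_2(F) = 6*v^2; d F_2 = (6*u + v) du + (u) dv
Combining and collecting du, dv coefficients:
  coeff of du: 6*v^2*(6*u + v)
  coeff of dv: 2*v*(-6*u^2 + u*v - 8*v^2 + 2)
F^* omega = (6*v^2*(6*u + v)) du + (2*v*(-6*u^2 + u*v - 8*v^2 + 2)) dv.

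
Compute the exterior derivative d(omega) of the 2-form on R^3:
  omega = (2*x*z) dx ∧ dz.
d(omega) = 0

For a 2-form omega = sum_{i<j} g_{ij} dx_i ∧ dx_j, the exterior derivative is
  d(omega) = sum_{i<j} d(g_{ij}) ∧ dx_i ∧ dx_j = sum_{i<j, k} (∂g_{ij}/∂x_k) dx_k ∧ dx_i ∧ dx_j.
Expand each term, using dx_k ∧ dx_i ∧ dx_j = sgn(permutation) dx_{(a)} ∧ dx_{(b)} ∧ dx_{(c)} with (a < b < c) sorted:

Collecting like 3-forms: d(omega) = 0.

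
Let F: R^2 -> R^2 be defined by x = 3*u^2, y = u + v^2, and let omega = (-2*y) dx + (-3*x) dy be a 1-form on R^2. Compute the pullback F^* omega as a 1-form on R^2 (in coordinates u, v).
F^* omega = (3*u*(-7*u - 4*v^2)) du + (-18*u^2*v) dv

Using F^*(f dg) = (f ∘ F) d(g ∘ F), substitute each coordinate x_i by F_i(u, v) in f_i, and replace dx_i by d F_i = (∂F_i/∂u) du + (∂F_i/∂v) dv.
  For the x component: f_1(F) = -2*u - 2*v^2; d F_1 = (6*u) du + (0) dv
  For the y component: f_2(F) = -9*u^2; d F_2 = (1) du + (2*v) dv
Combining and collecting du, dv coefficients:
  coeff of du: 3*u*(-7*u - 4*v^2)
  coeff of dv: -18*u^2*v
F^* omega = (3*u*(-7*u - 4*v^2)) du + (-18*u^2*v) dv.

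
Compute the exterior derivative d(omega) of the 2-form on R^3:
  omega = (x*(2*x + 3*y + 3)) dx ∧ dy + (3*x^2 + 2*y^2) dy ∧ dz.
d(omega) = (6*x) dx ∧ dy ∧ dz

For a 2-form omega = sum_{i<j} g_{ij} dx_i ∧ dx_j, the exterior derivative is
  d(omega) = sum_{i<j} d(g_{ij}) ∧ dx_i ∧ dx_j = sum_{i<j, k} (∂g_{ij}/∂x_k) dx_k ∧ dx_i ∧ dx_j.
Expand each term, using dx_k ∧ dx_i ∧ dx_j = sgn(permutation) dx_{(a)} ∧ dx_{(b)} ∧ dx_{(c)} with (a < b < c) sorted:
  d(3*x^2 + 2*y^2) includes (∂/∂x)(3*x^2 + 2*y^2) dx = (6*x) dx, which multiplied by dy ∧ dz gives (6*x) dx ∧ dy ∧ dz
Collecting like 3-forms: d(omega) = (6*x) dx ∧ dy ∧ dz.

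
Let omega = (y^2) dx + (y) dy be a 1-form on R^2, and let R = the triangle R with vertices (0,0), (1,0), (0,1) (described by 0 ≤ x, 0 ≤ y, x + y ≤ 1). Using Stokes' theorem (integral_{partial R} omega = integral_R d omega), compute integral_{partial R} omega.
integral_(partial R) omega = -1/3

Stokes: integral_partial_R omega = integral_R d omega with d omega = (∂Q/∂x - ∂P/∂y) dx ∧ dy.
  ∂Q/∂x = 0
  ∂P/∂y = 2*y
  integrand = ∂Q/∂x - ∂P/∂y = -2*y.
Integrating over R: integral_0^1 integral_0^{1-x} (-2*y) dy dx = -1/3.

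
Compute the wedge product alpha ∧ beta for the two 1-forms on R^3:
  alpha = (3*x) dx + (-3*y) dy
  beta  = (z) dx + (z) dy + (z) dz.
alpha ∧ beta = (3*z*(x + y)) dx ∧ dy + (3*x*z) dx ∧ dz + (-3*y*z) dy ∧ dz

Distribute the wedge, using dx_i ∧ dx_j = -dx_j ∧ dx_i and dx_i ∧ dx_i = 0. For each pair (i, j) with i < j, the coefficient of dx_i ∧ dx_j in alpha ∧ beta is (alpha_i * beta_j - alpha_j * beta_i). Collecting: alpha ∧ beta = (3*z*(x + y)) dx ∧ dy + (3*x*z) dx ∧ dz + (-3*y*z) dy ∧ dz.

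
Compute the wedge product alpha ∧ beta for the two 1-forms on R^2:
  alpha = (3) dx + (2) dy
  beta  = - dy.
alpha ∧ beta = (-3) dx ∧ dy

Distribute the wedge, using dx_i ∧ dx_j = -dx_j ∧ dx_i and dx_i ∧ dx_i = 0. For each pair (i, j) with i < j, the coefficient of dx_i ∧ dx_j in alpha ∧ beta is (alpha_i * beta_j - alpha_j * beta_i). Collecting: alpha ∧ beta = (-3) dx ∧ dy.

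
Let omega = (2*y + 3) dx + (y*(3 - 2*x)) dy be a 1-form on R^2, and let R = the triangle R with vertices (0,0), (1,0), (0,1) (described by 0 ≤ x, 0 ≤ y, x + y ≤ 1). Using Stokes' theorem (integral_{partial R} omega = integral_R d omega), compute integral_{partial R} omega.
integral_(partial R) omega = -4/3

Stokes: integral_partial_R omega = integral_R d omega with d omega = (∂Q/∂x - ∂P/∂y) dx ∧ dy.
  ∂Q/∂x = -2*y
  ∂P/∂y = 2
  integrand = ∂Q/∂x - ∂P/∂y = -2*y - 2.
Integrating over R: integral_0^1 integral_0^{1-x} (-2*y - 2) dy dx = -4/3.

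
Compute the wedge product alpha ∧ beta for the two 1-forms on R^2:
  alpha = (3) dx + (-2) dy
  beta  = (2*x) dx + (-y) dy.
alpha ∧ beta = (4*x - 3*y) dx ∧ dy

Distribute the wedge, using dx_i ∧ dx_j = -dx_j ∧ dx_i and dx_i ∧ dx_i = 0. For each pair (i, j) with i < j, the coefficient of dx_i ∧ dx_j in alpha ∧ beta is (alpha_i * beta_j - alpha_j * beta_i). Collecting: alpha ∧ beta = (4*x - 3*y) dx ∧ dy.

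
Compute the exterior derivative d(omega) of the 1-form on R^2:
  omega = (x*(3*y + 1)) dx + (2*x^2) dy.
d(omega) = (x) dx ∧ dy

For a 1-form omega = sum_i f_i dx_i, the exterior derivative is
  d(omega) = sum_{i < j} (∂f_j/∂x_i - ∂f_i/∂x_j) dx_i ∧ dx_j.
  coefficient of dx ∧ dy: ∂f_2/∂x - ∂f_1/∂y = ∂(2*x^2)/∂x - ∂(x*(3*y + 1))/∂y = x
Assembling: d(omega) = (x) dx ∧ dy.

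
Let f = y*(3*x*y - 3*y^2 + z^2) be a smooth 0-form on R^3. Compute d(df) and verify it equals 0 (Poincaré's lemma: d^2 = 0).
d(df) = 0

Step 1: df = sum_i (∂f/∂x_i) dx_i = (3*y^2) dx + (6*x*y - 9*y^2 + z^2) dy + (2*y*z) dz.
Step 2: Apply d again. Using the 1-form formula, the coefficient of dx ∧ dy in d(df) is ∂^2 f/∂x ∂y - ∂^2 f/∂y ∂x = (6*y) - (6*y) = 0 (equality of mixed partials for smooth f).
Similarly for dx ∧ dz and dy ∧ dz — all coefficients vanish. So d(df) = 0.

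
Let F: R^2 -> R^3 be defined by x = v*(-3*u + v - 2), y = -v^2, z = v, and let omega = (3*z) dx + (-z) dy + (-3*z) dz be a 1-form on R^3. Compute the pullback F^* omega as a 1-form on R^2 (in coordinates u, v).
F^* omega = (-9*v^2) du + (v*(-9*u + 8*v - 9)) dv

Using F^*(f dg) = (f ∘ F) d(g ∘ F), substitute each coordinate x_i by F_i(u, v) in f_i, and replace dx_i by d F_i = (∂F_i/∂u) du + (∂F_i/∂v) dv.
  For the x component: f_1(F) = 3*v; d F_1 = (-3*v) du + (-3*u + 2*v - 2) dv
  For the y component: f_2(F) = -v; d F_2 = (0) du + (-2*v) dv
  For the z component: f_3(F) = -3*v; d F_3 = (0) du + (1) dv
Combining and collecting du, dv coefficients:
  coeff of du: -9*v^2
  coeff of dv: v*(-9*u + 8*v - 9)
F^* omega = (-9*v^2) du + (v*(-9*u + 8*v - 9)) dv.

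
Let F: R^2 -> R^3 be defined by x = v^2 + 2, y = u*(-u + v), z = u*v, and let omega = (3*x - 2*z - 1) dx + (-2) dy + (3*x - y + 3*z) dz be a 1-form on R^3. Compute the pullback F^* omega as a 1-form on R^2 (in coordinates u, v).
F^* omega = (u^2*v + 2*u*v^2 + 4*u + 3*v^3 + 4*v) du + (u^3 + 2*u^2*v - u*v^2 + 4*u + 6*v^3 + 10*v) dv

Using F^*(f dg) = (f ∘ F) d(g ∘ F), substitute each coordinate x_i by F_i(u, v) in f_i, and replace dx_i by d F_i = (∂F_i/∂u) du + (∂F_i/∂v) dv.
  For the x component: f_1(F) = -2*u*v + 3*v^2 + 5; d F_1 = (0) du + (2*v) dv
  For the y component: f_2(F) = -2; d F_2 = (-2*u + v) du + (u) dv
  For the z component: f_3(F) = u^2 + 2*u*v + 3*v^2 + 6; d F_3 = (v) du + (u) dv
Combining and collecting du, dv coefficients:
  coeff of du: u^2*v + 2*u*v^2 + 4*u + 3*v^3 + 4*v
  coeff of dv: u^3 + 2*u^2*v - u*v^2 + 4*u + 6*v^3 + 10*v
F^* omega = (u^2*v + 2*u*v^2 + 4*u + 3*v^3 + 4*v) du + (u^3 + 2*u^2*v - u*v^2 + 4*u + 6*v^3 + 10*v) dv.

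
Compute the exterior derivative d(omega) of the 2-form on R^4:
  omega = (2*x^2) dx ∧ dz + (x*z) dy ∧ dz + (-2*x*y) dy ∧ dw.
d(omega) = (z) dx ∧ dy ∧ dz + (-2*y) dx ∧ dy ∧ dw

For a 2-form omega = sum_{i<j} g_{ij} dx_i ∧ dx_j, the exterior derivative is
  d(omega) = sum_{i<j} d(g_{ij}) ∧ dx_i ∧ dx_j = sum_{i<j, k} (∂g_{ij}/∂x_k) dx_k ∧ dx_i ∧ dx_j.
Expand each term, using dx_k ∧ dx_i ∧ dx_j = sgn(permutation) dx_{(a)} ∧ dx_{(b)} ∧ dx_{(c)} with (a < b < c) sorted:
  d(x*z) includes (∂/∂x)(x*z) dx = (z) dx, which multiplied by dy ∧ dz gives (z) dx ∧ dy ∧ dz
  d(-2*x*y) includes (∂/∂x)(-2*x*y) dx = (-2*y) dx, which multiplied by dy ∧ dw gives (-2*y) dx ∧ dy ∧ dw
Collecting like 3-forms: d(omega) = (z) dx ∧ dy ∧ dz + (-2*y) dx ∧ dy ∧ dw.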